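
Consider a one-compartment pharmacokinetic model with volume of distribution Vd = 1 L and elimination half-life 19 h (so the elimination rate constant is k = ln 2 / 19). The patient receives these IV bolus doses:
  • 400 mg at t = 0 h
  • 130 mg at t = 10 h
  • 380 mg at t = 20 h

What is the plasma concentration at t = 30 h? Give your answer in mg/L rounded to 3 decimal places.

k = ln 2 / 19 = 0.03648 per h
Dose 1 (400 mg at t=0 h): 400·exp(−0.03648·30) = 133.890 mg/L
Dose 2 (130 mg at t=10 h): 130·exp(−0.03648·20) = 62.671 mg/L
Dose 3 (380 mg at t=20 h): 380·exp(−0.03648·10) = 263.844 mg/L
C(30) = 133.890 + 62.671 + 263.844 = 460.406 mg/L

460.406 mg/L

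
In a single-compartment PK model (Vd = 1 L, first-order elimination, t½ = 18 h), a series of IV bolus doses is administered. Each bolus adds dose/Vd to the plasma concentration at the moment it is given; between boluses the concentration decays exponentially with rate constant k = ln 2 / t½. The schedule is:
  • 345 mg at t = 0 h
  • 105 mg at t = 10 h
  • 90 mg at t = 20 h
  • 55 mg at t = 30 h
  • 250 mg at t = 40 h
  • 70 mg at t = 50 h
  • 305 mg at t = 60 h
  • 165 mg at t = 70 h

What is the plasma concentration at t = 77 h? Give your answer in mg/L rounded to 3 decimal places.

k = ln 2 / 18 = 0.03851 per h
Dose 1 (345 mg at t=0 h): 345·exp(−0.03851·77) = 17.786 mg/L
Dose 2 (105 mg at t=10 h): 105·exp(−0.03851·67) = 7.956 mg/L
Dose 3 (90 mg at t=20 h): 90·exp(−0.03851·57) = 10.023 mg/L
Dose 4 (55 mg at t=30 h): 55·exp(−0.03851·47) = 9.002 mg/L
Dose 5 (250 mg at t=40 h): 250·exp(−0.03851·37) = 60.139 mg/L
Dose 6 (70 mg at t=50 h): 70·exp(−0.03851·27) = 24.749 mg/L
Dose 7 (305 mg at t=60 h): 305·exp(−0.03851·17) = 158.487 mg/L
Dose 8 (165 mg at t=70 h): 165·exp(−0.03851·7) = 126.013 mg/L
C(77) = 17.786 + 7.956 + 10.023 + 9.002 + 60.139 + 24.749 + 158.487 + 126.013 = 414.155 mg/L

414.155 mg/L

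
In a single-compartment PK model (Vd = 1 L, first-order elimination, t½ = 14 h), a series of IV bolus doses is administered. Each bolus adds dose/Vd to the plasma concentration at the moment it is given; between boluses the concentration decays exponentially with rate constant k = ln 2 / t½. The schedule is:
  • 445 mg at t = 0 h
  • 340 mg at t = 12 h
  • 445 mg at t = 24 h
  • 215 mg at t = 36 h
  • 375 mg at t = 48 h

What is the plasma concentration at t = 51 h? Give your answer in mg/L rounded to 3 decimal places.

k = ln 2 / 14 = 0.04951 per h
Dose 1 (445 mg at t=0 h): 445·exp(−0.04951·51) = 35.625 mg/L
Dose 2 (340 mg at t=12 h): 340·exp(−0.04951·39) = 49.305 mg/L
Dose 3 (445 mg at t=24 h): 445·exp(−0.04951·27) = 116.897 mg/L
Dose 4 (215 mg at t=36 h): 215·exp(−0.04951·15) = 102.307 mg/L
Dose 5 (375 mg at t=48 h): 375·exp(−0.04951·3) = 323.240 mg/L
C(51) = 35.625 + 49.305 + 116.897 + 102.307 + 323.240 = 627.374 mg/L

627.374 mg/L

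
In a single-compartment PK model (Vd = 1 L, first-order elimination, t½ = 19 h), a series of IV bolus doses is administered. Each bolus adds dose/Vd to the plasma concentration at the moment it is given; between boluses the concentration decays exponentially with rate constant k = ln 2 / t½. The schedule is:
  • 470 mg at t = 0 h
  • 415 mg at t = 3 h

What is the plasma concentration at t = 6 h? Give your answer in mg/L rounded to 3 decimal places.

k = ln 2 / 19 = 0.03648 per h
Dose 1 (470 mg at t=0 h): 470·exp(−0.03648·6) = 377.603 mg/L
Dose 2 (415 mg at t=3 h): 415·exp(−0.03648·3) = 371.978 mg/L
C(6) = 377.603 + 371.978 = 749.581 mg/L

749.581 mg/L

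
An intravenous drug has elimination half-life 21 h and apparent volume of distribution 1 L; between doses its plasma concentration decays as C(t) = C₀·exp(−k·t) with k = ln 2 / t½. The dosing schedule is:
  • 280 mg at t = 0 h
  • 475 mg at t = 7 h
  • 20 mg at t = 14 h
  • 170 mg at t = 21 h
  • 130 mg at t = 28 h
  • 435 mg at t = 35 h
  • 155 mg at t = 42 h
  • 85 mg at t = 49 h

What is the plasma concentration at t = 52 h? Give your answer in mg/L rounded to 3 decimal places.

720.168 mg/L

k = ln 2 / 21 = 0.03301 per h
Dose 1 (280 mg at t=0 h): 280·exp(−0.03301·52) = 50.321 mg/L
Dose 2 (475 mg at t=7 h): 475·exp(−0.03301·45) = 107.555 mg/L
Dose 3 (20 mg at t=14 h): 20·exp(−0.03301·38) = 5.706 mg/L
Dose 4 (170 mg at t=21 h): 170·exp(−0.03301·31) = 61.104 mg/L
Dose 5 (130 mg at t=28 h): 130·exp(−0.03301·24) = 58.872 mg/L
Dose 6 (435 mg at t=35 h): 435·exp(−0.03301·17) = 248.198 mg/L
Dose 7 (155 mg at t=42 h): 155·exp(−0.03301·10) = 111.425 mg/L
Dose 8 (85 mg at t=49 h): 85·exp(−0.03301·3) = 76.987 mg/L
C(52) = 50.321 + 107.555 + 5.706 + 61.104 + 58.872 + 248.198 + 111.425 + 76.987 = 720.168 mg/L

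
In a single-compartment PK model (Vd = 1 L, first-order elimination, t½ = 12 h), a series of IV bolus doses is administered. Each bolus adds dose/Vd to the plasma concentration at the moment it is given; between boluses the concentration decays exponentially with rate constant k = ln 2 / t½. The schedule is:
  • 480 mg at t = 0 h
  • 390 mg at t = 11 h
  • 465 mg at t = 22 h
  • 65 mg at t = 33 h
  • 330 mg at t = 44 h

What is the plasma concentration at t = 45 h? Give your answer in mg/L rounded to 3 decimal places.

557.537 mg/L

k = ln 2 / 12 = 0.05776 per h
Dose 1 (480 mg at t=0 h): 480·exp(−0.05776·45) = 35.676 mg/L
Dose 2 (390 mg at t=11 h): 390·exp(−0.05776·34) = 54.720 mg/L
Dose 3 (465 mg at t=22 h): 465·exp(−0.05776·23) = 123.163 mg/L
Dose 4 (65 mg at t=33 h): 65·exp(−0.05776·12) = 32.500 mg/L
Dose 5 (330 mg at t=44 h): 330·exp(−0.05776·1) = 311.479 mg/L
C(45) = 35.676 + 54.720 + 123.163 + 32.500 + 311.479 = 557.537 mg/L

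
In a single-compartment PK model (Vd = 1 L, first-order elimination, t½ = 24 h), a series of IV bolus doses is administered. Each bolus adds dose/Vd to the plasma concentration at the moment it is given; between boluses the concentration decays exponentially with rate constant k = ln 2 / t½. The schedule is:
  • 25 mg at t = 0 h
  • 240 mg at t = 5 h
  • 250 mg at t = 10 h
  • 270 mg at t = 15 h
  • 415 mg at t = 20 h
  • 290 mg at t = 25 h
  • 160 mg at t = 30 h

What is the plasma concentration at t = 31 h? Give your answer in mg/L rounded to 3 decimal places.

1131.233 mg/L

k = ln 2 / 24 = 0.02888 per h
Dose 1 (25 mg at t=0 h): 25·exp(−0.02888·31) = 10.212 mg/L
Dose 2 (240 mg at t=5 h): 240·exp(−0.02888·26) = 113.265 mg/L
Dose 3 (250 mg at t=10 h): 250·exp(−0.02888·21) = 136.313 mg/L
Dose 4 (270 mg at t=15 h): 270·exp(−0.02888·16) = 170.089 mg/L
Dose 5 (415 mg at t=20 h): 415·exp(−0.02888·11) = 302.048 mg/L
Dose 6 (290 mg at t=25 h): 290·exp(−0.02888·6) = 243.860 mg/L
Dose 7 (160 mg at t=30 h): 160·exp(−0.02888·1) = 155.445 mg/L
C(31) = 10.212 + 113.265 + 136.313 + 170.089 + 302.048 + 243.860 + 155.445 = 1131.233 mg/L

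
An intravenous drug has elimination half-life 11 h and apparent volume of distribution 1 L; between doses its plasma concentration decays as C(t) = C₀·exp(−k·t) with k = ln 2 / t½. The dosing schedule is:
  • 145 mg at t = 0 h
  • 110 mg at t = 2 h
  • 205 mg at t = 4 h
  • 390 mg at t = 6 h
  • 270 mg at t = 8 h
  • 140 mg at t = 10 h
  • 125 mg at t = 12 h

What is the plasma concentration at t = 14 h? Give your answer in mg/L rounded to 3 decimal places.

k = ln 2 / 11 = 0.06301 per h
Dose 1 (145 mg at t=0 h): 145·exp(−0.06301·14) = 60.012 mg/L
Dose 2 (110 mg at t=2 h): 110·exp(−0.06301·12) = 51.641 mg/L
Dose 3 (205 mg at t=4 h): 205·exp(−0.06301·10) = 109.167 mg/L
Dose 4 (390 mg at t=6 h): 390·exp(−0.06301·8) = 235.577 mg/L
Dose 5 (270 mg at t=8 h): 270·exp(−0.06301·6) = 184.997 mg/L
Dose 6 (140 mg at t=10 h): 140·exp(−0.06301·4) = 108.808 mg/L
Dose 7 (125 mg at t=12 h): 125·exp(−0.06301·2) = 110.199 mg/L
C(14) = 60.012 + 51.641 + 109.167 + 235.577 + 184.997 + 108.808 + 110.199 = 860.402 mg/L

860.402 mg/L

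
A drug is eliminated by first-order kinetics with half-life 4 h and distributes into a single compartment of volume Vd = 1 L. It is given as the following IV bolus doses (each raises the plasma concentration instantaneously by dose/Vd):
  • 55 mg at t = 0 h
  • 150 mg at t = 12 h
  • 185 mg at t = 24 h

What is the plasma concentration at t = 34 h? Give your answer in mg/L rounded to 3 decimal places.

36.170 mg/L

k = ln 2 / 4 = 0.17329 per h
Dose 1 (55 mg at t=0 h): 55·exp(−0.17329·34) = 0.152 mg/L
Dose 2 (150 mg at t=12 h): 150·exp(−0.17329·22) = 3.315 mg/L
Dose 3 (185 mg at t=24 h): 185·exp(−0.17329·10) = 32.704 mg/L
C(34) = 0.152 + 3.315 + 32.704 = 36.170 mg/L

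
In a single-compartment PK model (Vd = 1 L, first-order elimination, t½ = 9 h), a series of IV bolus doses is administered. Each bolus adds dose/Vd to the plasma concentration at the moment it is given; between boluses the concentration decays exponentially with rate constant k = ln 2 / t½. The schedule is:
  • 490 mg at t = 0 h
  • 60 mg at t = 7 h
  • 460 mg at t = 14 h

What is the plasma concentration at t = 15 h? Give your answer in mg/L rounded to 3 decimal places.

612.644 mg/L

k = ln 2 / 9 = 0.07702 per h
Dose 1 (490 mg at t=0 h): 490·exp(−0.07702·15) = 154.340 mg/L
Dose 2 (60 mg at t=7 h): 60·exp(−0.07702·8) = 32.402 mg/L
Dose 3 (460 mg at t=14 h): 460·exp(−0.07702·1) = 425.902 mg/L
C(15) = 154.340 + 32.402 + 425.902 = 612.644 mg/L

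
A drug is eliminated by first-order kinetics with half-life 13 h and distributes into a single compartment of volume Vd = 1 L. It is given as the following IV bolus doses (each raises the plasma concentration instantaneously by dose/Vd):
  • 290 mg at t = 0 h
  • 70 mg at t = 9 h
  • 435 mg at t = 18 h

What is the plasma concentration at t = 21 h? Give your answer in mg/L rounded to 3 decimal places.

502.265 mg/L

k = ln 2 / 13 = 0.05332 per h
Dose 1 (290 mg at t=0 h): 290·exp(−0.05332·21) = 94.650 mg/L
Dose 2 (70 mg at t=9 h): 70·exp(−0.05332·12) = 36.917 mg/L
Dose 3 (435 mg at t=18 h): 435·exp(−0.05332·3) = 370.698 mg/L
C(21) = 94.650 + 36.917 + 370.698 = 502.265 mg/L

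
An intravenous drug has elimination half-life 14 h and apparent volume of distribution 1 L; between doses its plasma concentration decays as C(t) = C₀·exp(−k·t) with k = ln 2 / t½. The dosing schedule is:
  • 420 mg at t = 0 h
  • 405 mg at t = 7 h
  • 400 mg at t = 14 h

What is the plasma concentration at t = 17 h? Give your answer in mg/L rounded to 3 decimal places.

k = ln 2 / 14 = 0.04951 per h
Dose 1 (420 mg at t=0 h): 420·exp(−0.04951·17) = 181.014 mg/L
Dose 2 (405 mg at t=7 h): 405·exp(−0.04951·10) = 246.850 mg/L
Dose 3 (400 mg at t=14 h): 400·exp(−0.04951·3) = 344.789 mg/L
C(17) = 181.014 + 246.850 + 344.789 = 772.654 mg/L

772.654 mg/L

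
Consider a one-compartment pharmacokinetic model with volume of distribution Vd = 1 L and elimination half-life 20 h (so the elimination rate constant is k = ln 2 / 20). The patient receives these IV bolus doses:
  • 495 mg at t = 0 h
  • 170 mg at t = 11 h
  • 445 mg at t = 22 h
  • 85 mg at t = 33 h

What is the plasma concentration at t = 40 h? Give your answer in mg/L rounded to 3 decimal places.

491.133 mg/L

k = ln 2 / 20 = 0.03466 per h
Dose 1 (495 mg at t=0 h): 495·exp(−0.03466·40) = 123.750 mg/L
Dose 2 (170 mg at t=11 h): 170·exp(−0.03466·29) = 62.224 mg/L
Dose 3 (445 mg at t=22 h): 445·exp(−0.03466·18) = 238.470 mg/L
Dose 4 (85 mg at t=33 h): 85·exp(−0.03466·7) = 66.690 mg/L
C(40) = 123.750 + 62.224 + 238.470 + 66.690 = 491.133 mg/L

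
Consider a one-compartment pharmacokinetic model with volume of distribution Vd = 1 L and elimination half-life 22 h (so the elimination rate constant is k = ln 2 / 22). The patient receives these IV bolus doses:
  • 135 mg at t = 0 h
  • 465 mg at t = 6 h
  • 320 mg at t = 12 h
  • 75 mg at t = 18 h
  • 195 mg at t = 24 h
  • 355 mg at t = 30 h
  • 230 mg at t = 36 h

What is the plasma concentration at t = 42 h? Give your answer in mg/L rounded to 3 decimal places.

k = ln 2 / 22 = 0.03151 per h
Dose 1 (135 mg at t=0 h): 135·exp(−0.03151·42) = 35.945 mg/L
Dose 2 (465 mg at t=6 h): 465·exp(−0.03151·36) = 149.575 mg/L
Dose 3 (320 mg at t=12 h): 320·exp(−0.03151·30) = 124.353 mg/L
Dose 4 (75 mg at t=18 h): 75·exp(−0.03151·24) = 35.210 mg/L
Dose 5 (195 mg at t=24 h): 195·exp(−0.03151·18) = 110.595 mg/L
Dose 6 (355 mg at t=30 h): 355·exp(−0.03151·12) = 243.237 mg/L
Dose 7 (230 mg at t=36 h): 230·exp(−0.03151·6) = 190.383 mg/L
C(42) = 35.945 + 149.575 + 124.353 + 35.210 + 110.595 + 243.237 + 190.383 = 889.298 mg/L

889.298 mg/L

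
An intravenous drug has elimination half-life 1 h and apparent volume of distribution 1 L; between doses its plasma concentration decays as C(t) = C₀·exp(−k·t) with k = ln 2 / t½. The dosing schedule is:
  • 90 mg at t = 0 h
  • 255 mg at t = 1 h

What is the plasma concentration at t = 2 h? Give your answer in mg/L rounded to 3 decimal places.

k = ln 2 / 1 = 0.69315 per h
Dose 1 (90 mg at t=0 h): 90·exp(−0.69315·2) = 22.500 mg/L
Dose 2 (255 mg at t=1 h): 255·exp(−0.69315·1) = 127.500 mg/L
C(2) = 22.500 + 127.500 = 150.000 mg/L

150.000 mg/L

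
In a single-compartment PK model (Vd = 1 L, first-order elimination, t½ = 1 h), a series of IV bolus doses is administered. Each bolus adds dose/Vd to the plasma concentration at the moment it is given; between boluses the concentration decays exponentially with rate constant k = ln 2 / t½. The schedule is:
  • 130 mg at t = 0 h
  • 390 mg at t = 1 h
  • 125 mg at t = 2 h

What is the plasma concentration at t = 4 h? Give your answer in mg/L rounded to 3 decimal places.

88.125 mg/L

k = ln 2 / 1 = 0.69315 per h
Dose 1 (130 mg at t=0 h): 130·exp(−0.69315·4) = 8.125 mg/L
Dose 2 (390 mg at t=1 h): 390·exp(−0.69315·3) = 48.750 mg/L
Dose 3 (125 mg at t=2 h): 125·exp(−0.69315·2) = 31.250 mg/L
C(4) = 8.125 + 48.750 + 31.250 = 88.125 mg/L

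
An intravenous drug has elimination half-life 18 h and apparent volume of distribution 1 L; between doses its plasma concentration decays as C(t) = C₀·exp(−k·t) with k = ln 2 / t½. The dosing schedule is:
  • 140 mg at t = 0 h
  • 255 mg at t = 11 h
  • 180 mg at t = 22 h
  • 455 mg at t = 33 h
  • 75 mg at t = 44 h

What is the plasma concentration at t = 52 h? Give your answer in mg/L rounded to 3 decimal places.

402.203 mg/L

k = ln 2 / 18 = 0.03851 per h
Dose 1 (140 mg at t=0 h): 140·exp(−0.03851·52) = 18.901 mg/L
Dose 2 (255 mg at t=11 h): 255·exp(−0.03851·41) = 52.585 mg/L
Dose 3 (180 mg at t=22 h): 180·exp(−0.03851·30) = 56.696 mg/L
Dose 4 (455 mg at t=33 h): 455·exp(−0.03851·19) = 218.906 mg/L
Dose 5 (75 mg at t=44 h): 75·exp(−0.03851·8) = 55.115 mg/L
C(52) = 18.901 + 52.585 + 56.696 + 218.906 + 55.115 = 402.203 mg/L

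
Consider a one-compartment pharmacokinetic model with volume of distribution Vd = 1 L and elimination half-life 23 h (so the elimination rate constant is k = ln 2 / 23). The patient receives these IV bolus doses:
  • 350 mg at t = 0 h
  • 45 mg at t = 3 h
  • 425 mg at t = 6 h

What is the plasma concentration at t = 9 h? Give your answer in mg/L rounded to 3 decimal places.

692.672 mg/L

k = ln 2 / 23 = 0.03014 per h
Dose 1 (350 mg at t=0 h): 350·exp(−0.03014·9) = 266.854 mg/L
Dose 2 (45 mg at t=3 h): 45·exp(−0.03014·6) = 37.556 mg/L
Dose 3 (425 mg at t=6 h): 425·exp(−0.03014·3) = 388.261 mg/L
C(9) = 266.854 + 37.556 + 388.261 = 692.672 mg/L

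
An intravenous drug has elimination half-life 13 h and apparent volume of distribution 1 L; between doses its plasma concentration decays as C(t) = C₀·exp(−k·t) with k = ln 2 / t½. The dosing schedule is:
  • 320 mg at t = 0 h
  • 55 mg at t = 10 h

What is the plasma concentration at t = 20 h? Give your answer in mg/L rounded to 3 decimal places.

k = ln 2 / 13 = 0.05332 per h
Dose 1 (320 mg at t=0 h): 320·exp(−0.05332·20) = 110.161 mg/L
Dose 2 (55 mg at t=10 h): 55·exp(−0.05332·10) = 32.270 mg/L
C(20) = 110.161 + 32.270 = 142.431 mg/L

142.431 mg/L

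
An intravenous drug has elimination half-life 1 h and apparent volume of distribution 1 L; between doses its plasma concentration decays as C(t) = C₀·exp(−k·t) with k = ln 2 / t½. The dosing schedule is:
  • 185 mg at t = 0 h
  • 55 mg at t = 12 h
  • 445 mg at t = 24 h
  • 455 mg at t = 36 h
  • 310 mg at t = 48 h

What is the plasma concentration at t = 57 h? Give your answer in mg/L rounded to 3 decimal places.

0.606 mg/L

k = ln 2 / 1 = 0.69315 per h
Dose 1 (185 mg at t=0 h): 185·exp(−0.69315·57) = 0.000 mg/L
Dose 2 (55 mg at t=12 h): 55·exp(−0.69315·45) = 0.000 mg/L
Dose 3 (445 mg at t=24 h): 445·exp(−0.69315·33) = 0.000 mg/L
Dose 4 (455 mg at t=36 h): 455·exp(−0.69315·21) = 0.000 mg/L
Dose 5 (310 mg at t=48 h): 310·exp(−0.69315·9) = 0.605 mg/L
C(57) = 0.000 + 0.000 + 0.000 + 0.000 + 0.605 = 0.606 mg/L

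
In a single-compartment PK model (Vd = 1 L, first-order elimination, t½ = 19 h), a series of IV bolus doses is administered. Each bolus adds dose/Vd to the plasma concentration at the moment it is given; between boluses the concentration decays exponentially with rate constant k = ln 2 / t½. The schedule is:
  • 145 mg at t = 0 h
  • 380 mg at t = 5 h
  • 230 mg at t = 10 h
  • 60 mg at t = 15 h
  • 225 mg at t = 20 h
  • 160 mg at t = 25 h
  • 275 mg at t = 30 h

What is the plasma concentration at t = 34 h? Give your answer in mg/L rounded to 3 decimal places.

787.585 mg/L

k = ln 2 / 19 = 0.03648 per h
Dose 1 (145 mg at t=0 h): 145·exp(−0.03648·34) = 41.945 mg/L
Dose 2 (380 mg at t=5 h): 380·exp(−0.03648·29) = 131.922 mg/L
Dose 3 (230 mg at t=10 h): 230·exp(−0.03648·24) = 95.825 mg/L
Dose 4 (60 mg at t=15 h): 60·exp(−0.03648·19) = 30.000 mg/L
Dose 5 (225 mg at t=20 h): 225·exp(−0.03648·14) = 135.012 mg/L
Dose 6 (160 mg at t=25 h): 160·exp(−0.03648·9) = 115.220 mg/L
Dose 7 (275 mg at t=30 h): 275·exp(−0.03648·4) = 237.661 mg/L
C(34) = 41.945 + 131.922 + 95.825 + 30.000 + 135.012 + 115.220 + 237.661 = 787.585 mg/L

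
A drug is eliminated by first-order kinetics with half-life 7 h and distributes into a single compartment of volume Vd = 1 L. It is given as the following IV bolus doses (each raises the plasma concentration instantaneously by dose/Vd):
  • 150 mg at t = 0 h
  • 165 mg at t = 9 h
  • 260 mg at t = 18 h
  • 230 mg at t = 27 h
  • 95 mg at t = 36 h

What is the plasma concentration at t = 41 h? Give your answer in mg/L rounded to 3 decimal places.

k = ln 2 / 7 = 0.09902 per h
Dose 1 (150 mg at t=0 h): 150·exp(−0.09902·41) = 2.588 mg/L
Dose 2 (165 mg at t=9 h): 165·exp(−0.09902·32) = 6.940 mg/L
Dose 3 (260 mg at t=18 h): 260·exp(−0.09902·23) = 26.661 mg/L
Dose 4 (230 mg at t=27 h): 230·exp(−0.09902·14) = 57.500 mg/L
Dose 5 (95 mg at t=36 h): 95·exp(−0.09902·5) = 57.903 mg/L
C(41) = 2.588 + 6.940 + 26.661 + 57.500 + 57.903 = 151.592 mg/L

151.592 mg/L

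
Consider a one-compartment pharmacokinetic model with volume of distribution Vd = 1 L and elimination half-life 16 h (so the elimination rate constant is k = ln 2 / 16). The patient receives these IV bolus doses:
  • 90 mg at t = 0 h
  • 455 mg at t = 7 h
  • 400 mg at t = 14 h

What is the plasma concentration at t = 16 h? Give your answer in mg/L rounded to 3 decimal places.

719.895 mg/L

k = ln 2 / 16 = 0.04332 per h
Dose 1 (90 mg at t=0 h): 90·exp(−0.04332·16) = 45.000 mg/L
Dose 2 (455 mg at t=7 h): 455·exp(−0.04332·9) = 308.093 mg/L
Dose 3 (400 mg at t=14 h): 400·exp(−0.04332·2) = 366.802 mg/L
C(16) = 45.000 + 308.093 + 366.802 = 719.895 mg/L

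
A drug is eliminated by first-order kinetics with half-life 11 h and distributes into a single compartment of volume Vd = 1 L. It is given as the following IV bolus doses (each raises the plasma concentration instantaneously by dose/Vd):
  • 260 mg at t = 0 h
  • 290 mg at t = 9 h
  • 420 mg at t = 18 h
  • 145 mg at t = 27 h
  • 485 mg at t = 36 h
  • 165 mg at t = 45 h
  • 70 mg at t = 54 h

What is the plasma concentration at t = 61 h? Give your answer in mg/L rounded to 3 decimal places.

267.093 mg/L

k = ln 2 / 11 = 0.06301 per h
Dose 1 (260 mg at t=0 h): 260·exp(−0.06301·61) = 5.567 mg/L
Dose 2 (290 mg at t=9 h): 290·exp(−0.06301·52) = 10.948 mg/L
Dose 3 (420 mg at t=18 h): 420·exp(−0.06301·43) = 27.957 mg/L
Dose 4 (145 mg at t=27 h): 145·exp(−0.06301·34) = 17.018 mg/L
Dose 5 (485 mg at t=36 h): 485·exp(−0.06301·25) = 100.365 mg/L
Dose 6 (165 mg at t=45 h): 165·exp(−0.06301·16) = 60.204 mg/L
Dose 7 (70 mg at t=54 h): 70·exp(−0.06301·7) = 45.033 mg/L
C(61) = 5.567 + 10.948 + 27.957 + 17.018 + 100.365 + 60.204 + 45.033 = 267.093 mg/L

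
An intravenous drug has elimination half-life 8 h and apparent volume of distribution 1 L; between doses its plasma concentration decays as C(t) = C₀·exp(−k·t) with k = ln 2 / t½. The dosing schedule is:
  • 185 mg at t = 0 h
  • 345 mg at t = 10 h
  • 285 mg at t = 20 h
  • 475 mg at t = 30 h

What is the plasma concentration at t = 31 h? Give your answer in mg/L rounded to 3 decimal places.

k = ln 2 / 8 = 0.08664 per h
Dose 1 (185 mg at t=0 h): 185·exp(−0.08664·31) = 12.609 mg/L
Dose 2 (345 mg at t=10 h): 345·exp(−0.08664·21) = 55.926 mg/L
Dose 3 (285 mg at t=20 h): 285·exp(−0.08664·11) = 109.883 mg/L
Dose 4 (475 mg at t=30 h): 475·exp(−0.08664·1) = 435.577 mg/L
C(31) = 12.609 + 55.926 + 109.883 + 435.577 = 613.995 mg/L

613.995 mg/L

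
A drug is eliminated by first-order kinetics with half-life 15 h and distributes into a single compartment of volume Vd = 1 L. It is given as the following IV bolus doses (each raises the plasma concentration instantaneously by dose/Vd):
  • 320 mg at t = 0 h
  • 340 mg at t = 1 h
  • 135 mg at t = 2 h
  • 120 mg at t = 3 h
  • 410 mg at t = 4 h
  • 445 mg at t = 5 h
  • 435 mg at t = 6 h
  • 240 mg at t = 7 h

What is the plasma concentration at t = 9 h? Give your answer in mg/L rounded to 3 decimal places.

1927.501 mg/L

k = ln 2 / 15 = 0.04621 per h
Dose 1 (320 mg at t=0 h): 320·exp(−0.04621·9) = 211.121 mg/L
Dose 2 (340 mg at t=1 h): 340·exp(−0.04621·8) = 234.925 mg/L
Dose 3 (135 mg at t=2 h): 135·exp(−0.04621·7) = 97.691 mg/L
Dose 4 (120 mg at t=3 h): 120·exp(−0.04621·6) = 90.943 mg/L
Dose 5 (410 mg at t=4 h): 410·exp(−0.04621·5) = 325.417 mg/L
Dose 6 (445 mg at t=5 h): 445·exp(−0.04621·4) = 369.901 mg/L
Dose 7 (435 mg at t=6 h): 435·exp(−0.04621·3) = 378.689 mg/L
Dose 8 (240 mg at t=7 h): 240·exp(−0.04621·2) = 218.813 mg/L
C(9) = 211.121 + 234.925 + 97.691 + 90.943 + 325.417 + 369.901 + 378.689 + 218.813 = 1927.501 mg/L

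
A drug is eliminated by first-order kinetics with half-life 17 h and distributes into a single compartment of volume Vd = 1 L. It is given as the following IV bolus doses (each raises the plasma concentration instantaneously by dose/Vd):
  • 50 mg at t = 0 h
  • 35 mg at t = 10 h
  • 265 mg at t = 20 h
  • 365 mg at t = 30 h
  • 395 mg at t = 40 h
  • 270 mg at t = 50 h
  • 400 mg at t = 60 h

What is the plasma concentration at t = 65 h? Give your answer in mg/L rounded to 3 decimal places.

752.387 mg/L

k = ln 2 / 17 = 0.04077 per h
Dose 1 (50 mg at t=0 h): 50·exp(−0.04077·65) = 3.532 mg/L
Dose 2 (35 mg at t=10 h): 35·exp(−0.04077·55) = 3.717 mg/L
Dose 3 (265 mg at t=20 h): 265·exp(−0.04077·45) = 42.306 mg/L
Dose 4 (365 mg at t=30 h): 365·exp(−0.04077·35) = 87.604 mg/L
Dose 5 (395 mg at t=40 h): 395·exp(−0.04077·25) = 142.530 mg/L
Dose 6 (270 mg at t=50 h): 270·exp(−0.04077·15) = 146.470 mg/L
Dose 7 (400 mg at t=60 h): 400·exp(−0.04077·5) = 326.228 mg/L
C(65) = 3.532 + 3.717 + 42.306 + 87.604 + 142.530 + 146.470 + 326.228 = 752.387 mg/L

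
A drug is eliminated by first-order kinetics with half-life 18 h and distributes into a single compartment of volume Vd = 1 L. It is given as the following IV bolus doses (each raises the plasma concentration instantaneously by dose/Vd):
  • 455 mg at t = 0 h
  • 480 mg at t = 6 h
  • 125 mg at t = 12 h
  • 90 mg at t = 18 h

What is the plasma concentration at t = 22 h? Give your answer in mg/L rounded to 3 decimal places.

616.439 mg/L

k = ln 2 / 18 = 0.03851 per h
Dose 1 (455 mg at t=0 h): 455·exp(−0.03851·22) = 195.023 mg/L
Dose 2 (480 mg at t=6 h): 480·exp(−0.03851·16) = 259.214 mg/L
Dose 3 (125 mg at t=12 h): 125·exp(−0.03851·10) = 85.049 mg/L
Dose 4 (90 mg at t=18 h): 90·exp(−0.03851·4) = 77.152 mg/L
C(22) = 195.023 + 259.214 + 85.049 + 77.152 = 616.439 mg/L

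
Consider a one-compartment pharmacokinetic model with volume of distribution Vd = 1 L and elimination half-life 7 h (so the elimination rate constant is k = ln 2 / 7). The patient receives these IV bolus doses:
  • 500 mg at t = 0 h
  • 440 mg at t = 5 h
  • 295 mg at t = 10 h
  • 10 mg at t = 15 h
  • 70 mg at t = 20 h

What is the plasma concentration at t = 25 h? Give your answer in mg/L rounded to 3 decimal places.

215.962 mg/L

k = ln 2 / 7 = 0.09902 per h
Dose 1 (500 mg at t=0 h): 500·exp(−0.09902·25) = 42.059 mg/L
Dose 2 (440 mg at t=5 h): 440·exp(−0.09902·20) = 60.725 mg/L
Dose 3 (295 mg at t=10 h): 295·exp(−0.09902·15) = 66.797 mg/L
Dose 4 (10 mg at t=15 h): 10·exp(−0.09902·10) = 3.715 mg/L
Dose 5 (70 mg at t=20 h): 70·exp(−0.09902·5) = 42.665 mg/L
C(25) = 42.059 + 60.725 + 66.797 + 3.715 + 42.665 = 215.962 mg/L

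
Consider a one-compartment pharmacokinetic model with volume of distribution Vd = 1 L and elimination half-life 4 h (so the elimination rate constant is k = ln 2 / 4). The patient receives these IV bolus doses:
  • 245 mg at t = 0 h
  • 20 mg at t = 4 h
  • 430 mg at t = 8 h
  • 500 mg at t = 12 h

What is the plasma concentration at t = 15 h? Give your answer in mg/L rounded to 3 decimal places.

446.324 mg/L

k = ln 2 / 4 = 0.17329 per h
Dose 1 (245 mg at t=0 h): 245·exp(−0.17329·15) = 18.210 mg/L
Dose 2 (20 mg at t=4 h): 20·exp(−0.17329·11) = 2.973 mg/L
Dose 3 (430 mg at t=8 h): 430·exp(−0.17329·7) = 127.840 mg/L
Dose 4 (500 mg at t=12 h): 500·exp(−0.17329·3) = 297.302 mg/L
C(15) = 18.210 + 2.973 + 127.840 + 297.302 = 446.324 mg/L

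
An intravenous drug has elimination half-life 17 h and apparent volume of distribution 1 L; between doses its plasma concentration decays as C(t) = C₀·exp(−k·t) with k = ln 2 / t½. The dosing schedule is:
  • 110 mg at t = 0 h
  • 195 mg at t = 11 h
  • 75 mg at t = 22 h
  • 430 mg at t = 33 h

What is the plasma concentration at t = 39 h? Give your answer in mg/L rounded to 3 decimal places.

458.874 mg/L

k = ln 2 / 17 = 0.04077 per h
Dose 1 (110 mg at t=0 h): 110·exp(−0.04077·39) = 22.428 mg/L
Dose 2 (195 mg at t=11 h): 195·exp(−0.04077·28) = 62.262 mg/L
Dose 3 (75 mg at t=22 h): 75·exp(−0.04077·17) = 37.500 mg/L
Dose 4 (430 mg at t=33 h): 430·exp(−0.04077·6) = 336.684 mg/L
C(39) = 22.428 + 62.262 + 37.500 + 336.684 = 458.874 mg/L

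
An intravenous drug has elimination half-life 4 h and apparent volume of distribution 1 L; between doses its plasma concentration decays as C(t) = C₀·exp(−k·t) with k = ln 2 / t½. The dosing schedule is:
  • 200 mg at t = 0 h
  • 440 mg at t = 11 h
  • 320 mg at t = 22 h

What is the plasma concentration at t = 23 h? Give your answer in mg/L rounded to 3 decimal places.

k = ln 2 / 4 = 0.17329 per h
Dose 1 (200 mg at t=0 h): 200·exp(−0.17329·23) = 3.716 mg/L
Dose 2 (440 mg at t=11 h): 440·exp(−0.17329·12) = 55.000 mg/L
Dose 3 (320 mg at t=22 h): 320·exp(−0.17329·1) = 269.087 mg/L
C(23) = 3.716 + 55.000 + 269.087 = 327.803 mg/L

327.803 mg/L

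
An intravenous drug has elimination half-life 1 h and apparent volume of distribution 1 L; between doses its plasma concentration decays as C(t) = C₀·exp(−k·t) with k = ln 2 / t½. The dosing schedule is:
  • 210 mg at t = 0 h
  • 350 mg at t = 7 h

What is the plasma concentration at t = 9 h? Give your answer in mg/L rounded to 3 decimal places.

87.910 mg/L

k = ln 2 / 1 = 0.69315 per h
Dose 1 (210 mg at t=0 h): 210·exp(−0.69315·9) = 0.410 mg/L
Dose 2 (350 mg at t=7 h): 350·exp(−0.69315·2) = 87.500 mg/L
C(9) = 0.410 + 87.500 = 87.910 mg/L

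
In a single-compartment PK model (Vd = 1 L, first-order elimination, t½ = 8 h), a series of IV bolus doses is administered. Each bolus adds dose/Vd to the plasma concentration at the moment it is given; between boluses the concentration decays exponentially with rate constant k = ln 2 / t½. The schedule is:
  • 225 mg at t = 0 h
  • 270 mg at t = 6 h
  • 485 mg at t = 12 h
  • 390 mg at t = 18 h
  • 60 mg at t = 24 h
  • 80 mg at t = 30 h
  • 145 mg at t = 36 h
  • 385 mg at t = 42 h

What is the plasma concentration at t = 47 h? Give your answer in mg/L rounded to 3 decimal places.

k = ln 2 / 8 = 0.08664 per h
Dose 1 (225 mg at t=0 h): 225·exp(−0.08664·47) = 3.834 mg/L
Dose 2 (270 mg at t=6 h): 270·exp(−0.08664·41) = 7.737 mg/L
Dose 3 (485 mg at t=12 h): 485·exp(−0.08664·35) = 23.374 mg/L
Dose 4 (390 mg at t=18 h): 390·exp(−0.08664·29) = 31.610 mg/L
Dose 5 (60 mg at t=24 h): 60·exp(−0.08664·23) = 8.179 mg/L
Dose 6 (80 mg at t=30 h): 80·exp(−0.08664·17) = 18.340 mg/L
Dose 7 (145 mg at t=36 h): 145·exp(−0.08664·11) = 55.905 mg/L
Dose 8 (385 mg at t=42 h): 385·exp(−0.08664·5) = 249.642 mg/L
C(47) = 3.834 + 7.737 + 23.374 + 31.610 + 8.179 + 18.340 + 55.905 + 249.642 = 398.621 mg/L

398.621 mg/L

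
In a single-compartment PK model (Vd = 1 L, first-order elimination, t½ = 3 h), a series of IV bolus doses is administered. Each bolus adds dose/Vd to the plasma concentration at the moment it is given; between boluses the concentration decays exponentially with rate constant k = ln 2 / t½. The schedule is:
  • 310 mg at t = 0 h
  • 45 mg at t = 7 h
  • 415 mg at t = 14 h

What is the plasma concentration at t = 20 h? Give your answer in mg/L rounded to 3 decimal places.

k = ln 2 / 3 = 0.23105 per h
Dose 1 (310 mg at t=0 h): 310·exp(−0.23105·20) = 3.051 mg/L
Dose 2 (45 mg at t=7 h): 45·exp(−0.23105·13) = 2.232 mg/L
Dose 3 (415 mg at t=14 h): 415·exp(−0.23105·6) = 103.750 mg/L
C(20) = 3.051 + 2.232 + 103.750 = 109.034 mg/L

109.034 mg/L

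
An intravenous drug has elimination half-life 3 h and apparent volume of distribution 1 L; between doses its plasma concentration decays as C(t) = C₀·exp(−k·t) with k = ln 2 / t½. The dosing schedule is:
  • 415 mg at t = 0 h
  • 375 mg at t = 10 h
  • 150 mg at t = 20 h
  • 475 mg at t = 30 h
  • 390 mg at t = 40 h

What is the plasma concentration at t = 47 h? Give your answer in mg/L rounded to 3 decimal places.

87.110 mg/L

k = ln 2 / 3 = 0.23105 per h
Dose 1 (415 mg at t=0 h): 415·exp(−0.23105·47) = 0.008 mg/L
Dose 2 (375 mg at t=10 h): 375·exp(−0.23105·37) = 0.073 mg/L
Dose 3 (150 mg at t=20 h): 150·exp(−0.23105·27) = 0.293 mg/L
Dose 4 (475 mg at t=30 h): 475·exp(−0.23105·17) = 9.351 mg/L
Dose 5 (390 mg at t=40 h): 390·exp(−0.23105·7) = 77.386 mg/L
C(47) = 0.008 + 0.073 + 0.293 + 9.351 + 77.386 = 87.110 mg/L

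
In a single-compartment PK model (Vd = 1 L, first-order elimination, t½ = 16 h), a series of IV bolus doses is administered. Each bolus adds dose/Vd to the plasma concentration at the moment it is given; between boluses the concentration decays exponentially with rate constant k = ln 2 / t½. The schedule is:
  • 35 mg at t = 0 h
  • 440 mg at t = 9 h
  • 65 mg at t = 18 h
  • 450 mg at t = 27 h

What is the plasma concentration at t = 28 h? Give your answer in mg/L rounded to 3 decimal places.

676.662 mg/L

k = ln 2 / 16 = 0.04332 per h
Dose 1 (35 mg at t=0 h): 35·exp(−0.04332·28) = 10.406 mg/L
Dose 2 (440 mg at t=9 h): 440·exp(−0.04332·19) = 193.188 mg/L
Dose 3 (65 mg at t=18 h): 65·exp(−0.04332·10) = 42.147 mg/L
Dose 4 (450 mg at t=27 h): 450·exp(−0.04332·1) = 430.921 mg/L
C(28) = 10.406 + 193.188 + 42.147 + 430.921 = 676.662 mg/L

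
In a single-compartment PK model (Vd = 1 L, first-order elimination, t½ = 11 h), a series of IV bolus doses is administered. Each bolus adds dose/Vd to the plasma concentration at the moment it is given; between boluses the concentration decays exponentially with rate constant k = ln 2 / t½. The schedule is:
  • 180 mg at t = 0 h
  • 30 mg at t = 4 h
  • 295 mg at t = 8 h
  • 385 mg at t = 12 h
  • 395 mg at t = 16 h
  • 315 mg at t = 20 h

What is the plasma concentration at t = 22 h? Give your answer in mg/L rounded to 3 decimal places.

k = ln 2 / 11 = 0.06301 per h
Dose 1 (180 mg at t=0 h): 180·exp(−0.06301·22) = 45.000 mg/L
Dose 2 (30 mg at t=4 h): 30·exp(−0.06301·18) = 9.650 mg/L
Dose 3 (295 mg at t=8 h): 295·exp(−0.06301·14) = 122.094 mg/L
Dose 4 (385 mg at t=12 h): 385·exp(−0.06301·10) = 205.020 mg/L
Dose 5 (395 mg at t=16 h): 395·exp(−0.06301·6) = 270.644 mg/L
Dose 6 (315 mg at t=20 h): 315·exp(−0.06301·2) = 277.701 mg/L
C(22) = 45.000 + 9.650 + 122.094 + 205.020 + 270.644 + 277.701 = 930.110 mg/L

930.110 mg/L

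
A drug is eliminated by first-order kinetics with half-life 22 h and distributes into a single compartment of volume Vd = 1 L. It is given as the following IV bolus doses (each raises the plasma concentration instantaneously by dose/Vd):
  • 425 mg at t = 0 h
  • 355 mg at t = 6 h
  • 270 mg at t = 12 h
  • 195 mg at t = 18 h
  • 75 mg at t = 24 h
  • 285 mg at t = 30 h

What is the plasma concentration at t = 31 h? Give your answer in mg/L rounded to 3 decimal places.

935.689 mg/L

k = ln 2 / 22 = 0.03151 per h
Dose 1 (425 mg at t=0 h): 425·exp(−0.03151·31) = 160.033 mg/L
Dose 2 (355 mg at t=6 h): 355·exp(−0.03151·25) = 161.491 mg/L
Dose 3 (270 mg at t=12 h): 270·exp(−0.03151·19) = 148.383 mg/L
Dose 4 (195 mg at t=18 h): 195·exp(−0.03151·13) = 129.465 mg/L
Dose 5 (75 mg at t=24 h): 75·exp(−0.03151·7) = 60.156 mg/L
Dose 6 (285 mg at t=30 h): 285·exp(−0.03151·1) = 276.161 mg/L
C(31) = 160.033 + 161.491 + 148.383 + 129.465 + 60.156 + 276.161 = 935.689 mg/L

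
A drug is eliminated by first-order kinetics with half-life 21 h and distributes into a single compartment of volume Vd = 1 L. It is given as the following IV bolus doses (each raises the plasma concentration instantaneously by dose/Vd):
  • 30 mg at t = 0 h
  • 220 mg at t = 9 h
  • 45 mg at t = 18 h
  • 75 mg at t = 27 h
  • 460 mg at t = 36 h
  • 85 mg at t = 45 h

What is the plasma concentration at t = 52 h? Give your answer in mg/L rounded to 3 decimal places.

444.852 mg/L

k = ln 2 / 21 = 0.03301 per h
Dose 1 (30 mg at t=0 h): 30·exp(−0.03301·52) = 5.392 mg/L
Dose 2 (220 mg at t=9 h): 220·exp(−0.03301·43) = 53.214 mg/L
Dose 3 (45 mg at t=18 h): 45·exp(−0.03301·34) = 14.650 mg/L
Dose 4 (75 mg at t=27 h): 75·exp(−0.03301·25) = 32.862 mg/L
Dose 5 (460 mg at t=36 h): 460·exp(−0.03301·16) = 271.270 mg/L
Dose 6 (85 mg at t=45 h): 85·exp(−0.03301·7) = 67.465 mg/L
C(52) = 5.392 + 53.214 + 14.650 + 32.862 + 271.270 + 67.465 = 444.852 mg/L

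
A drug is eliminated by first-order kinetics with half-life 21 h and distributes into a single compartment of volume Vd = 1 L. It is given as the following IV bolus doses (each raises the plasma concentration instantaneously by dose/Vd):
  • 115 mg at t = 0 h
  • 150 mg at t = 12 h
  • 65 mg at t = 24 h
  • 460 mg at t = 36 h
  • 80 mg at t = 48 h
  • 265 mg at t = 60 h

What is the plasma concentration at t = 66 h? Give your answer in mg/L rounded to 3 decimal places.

486.947 mg/L

k = ln 2 / 21 = 0.03301 per h
Dose 1 (115 mg at t=0 h): 115·exp(−0.03301·66) = 13.020 mg/L
Dose 2 (150 mg at t=12 h): 150·exp(−0.03301·54) = 25.236 mg/L
Dose 3 (65 mg at t=24 h): 65·exp(−0.03301·42) = 16.250 mg/L
Dose 4 (460 mg at t=36 h): 460·exp(−0.03301·30) = 170.889 mg/L
Dose 5 (80 mg at t=48 h): 80·exp(−0.03301·18) = 44.164 mg/L
Dose 6 (265 mg at t=60 h): 265·exp(−0.03301·6) = 217.389 mg/L
C(66) = 13.020 + 25.236 + 16.250 + 170.889 + 44.164 + 217.389 = 486.947 mg/L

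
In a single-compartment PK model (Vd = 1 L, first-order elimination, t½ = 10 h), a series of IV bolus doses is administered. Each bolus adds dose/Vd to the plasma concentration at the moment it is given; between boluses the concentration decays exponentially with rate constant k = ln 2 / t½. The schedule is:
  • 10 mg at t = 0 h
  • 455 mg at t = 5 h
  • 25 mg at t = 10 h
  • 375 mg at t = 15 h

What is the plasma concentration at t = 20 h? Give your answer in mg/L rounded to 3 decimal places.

k = ln 2 / 10 = 0.06931 per h
Dose 1 (10 mg at t=0 h): 10·exp(−0.06931·20) = 2.500 mg/L
Dose 2 (455 mg at t=5 h): 455·exp(−0.06931·15) = 160.867 mg/L
Dose 3 (25 mg at t=10 h): 25·exp(−0.06931·10) = 12.500 mg/L
Dose 4 (375 mg at t=15 h): 375·exp(−0.06931·5) = 265.165 mg/L
C(20) = 2.500 + 160.867 + 12.500 + 265.165 = 441.032 mg/L

441.032 mg/L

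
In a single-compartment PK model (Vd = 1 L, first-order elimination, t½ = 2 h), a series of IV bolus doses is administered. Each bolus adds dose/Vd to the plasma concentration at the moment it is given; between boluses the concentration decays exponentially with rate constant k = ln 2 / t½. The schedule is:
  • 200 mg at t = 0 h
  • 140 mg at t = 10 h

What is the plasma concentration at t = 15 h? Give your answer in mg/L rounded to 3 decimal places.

25.854 mg/L

k = ln 2 / 2 = 0.34657 per h
Dose 1 (200 mg at t=0 h): 200·exp(−0.34657·15) = 1.105 mg/L
Dose 2 (140 mg at t=10 h): 140·exp(−0.34657·5) = 24.749 mg/L
C(15) = 1.105 + 24.749 = 25.854 mg/L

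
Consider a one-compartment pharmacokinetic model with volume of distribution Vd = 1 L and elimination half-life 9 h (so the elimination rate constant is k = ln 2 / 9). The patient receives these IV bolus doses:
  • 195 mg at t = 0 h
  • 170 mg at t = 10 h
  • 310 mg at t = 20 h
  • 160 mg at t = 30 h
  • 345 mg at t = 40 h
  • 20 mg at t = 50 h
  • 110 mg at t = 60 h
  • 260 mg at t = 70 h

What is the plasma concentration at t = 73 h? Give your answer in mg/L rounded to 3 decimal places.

290.446 mg/L

k = ln 2 / 9 = 0.07702 per h
Dose 1 (195 mg at t=0 h): 195·exp(−0.07702·73) = 0.705 mg/L
Dose 2 (170 mg at t=10 h): 170·exp(−0.07702·63) = 1.328 mg/L
Dose 3 (310 mg at t=20 h): 310·exp(−0.07702·53) = 5.232 mg/L
Dose 4 (160 mg at t=30 h): 160·exp(−0.07702·43) = 5.833 mg/L
Dose 5 (345 mg at t=40 h): 345·exp(−0.07702·33) = 27.167 mg/L
Dose 6 (20 mg at t=50 h): 20·exp(−0.07702·23) = 3.402 mg/L
Dose 7 (110 mg at t=60 h): 110·exp(−0.07702·13) = 40.418 mg/L
Dose 8 (260 mg at t=70 h): 260·exp(−0.07702·3) = 206.362 mg/L
C(73) = 0.705 + 1.328 + 5.232 + 5.833 + 27.167 + 3.402 + 40.418 + 206.362 = 290.446 mg/L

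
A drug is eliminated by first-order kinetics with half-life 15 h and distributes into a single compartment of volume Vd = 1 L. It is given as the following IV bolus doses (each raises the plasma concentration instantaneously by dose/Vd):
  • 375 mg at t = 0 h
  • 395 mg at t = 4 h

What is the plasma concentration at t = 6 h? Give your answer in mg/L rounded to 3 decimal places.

k = ln 2 / 15 = 0.04621 per h
Dose 1 (375 mg at t=0 h): 375·exp(−0.04621·6) = 284.197 mg/L
Dose 2 (395 mg at t=4 h): 395·exp(−0.04621·2) = 360.130 mg/L
C(6) = 284.197 + 360.130 = 644.327 mg/L

644.327 mg/L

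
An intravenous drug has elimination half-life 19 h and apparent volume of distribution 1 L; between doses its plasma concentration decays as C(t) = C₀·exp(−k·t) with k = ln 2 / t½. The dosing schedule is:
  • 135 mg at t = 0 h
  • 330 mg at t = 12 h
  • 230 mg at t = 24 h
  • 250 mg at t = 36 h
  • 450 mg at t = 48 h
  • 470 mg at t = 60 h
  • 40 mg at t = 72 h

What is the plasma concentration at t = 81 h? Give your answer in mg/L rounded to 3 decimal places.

493.101 mg/L

k = ln 2 / 19 = 0.03648 per h
Dose 1 (135 mg at t=0 h): 135·exp(−0.03648·81) = 7.031 mg/L
Dose 2 (330 mg at t=12 h): 330·exp(−0.03648·69) = 26.626 mg/L
Dose 3 (230 mg at t=24 h): 230·exp(−0.03648·57) = 28.750 mg/L
Dose 4 (250 mg at t=36 h): 250·exp(−0.03648·45) = 48.414 mg/L
Dose 5 (450 mg at t=48 h): 450·exp(−0.03648·33) = 135.012 mg/L
Dose 6 (470 mg at t=60 h): 470·exp(−0.03648·21) = 218.464 mg/L
Dose 7 (40 mg at t=72 h): 40·exp(−0.03648·9) = 28.805 mg/L
C(81) = 7.031 + 26.626 + 28.750 + 48.414 + 135.012 + 218.464 + 28.805 = 493.101 mg/L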